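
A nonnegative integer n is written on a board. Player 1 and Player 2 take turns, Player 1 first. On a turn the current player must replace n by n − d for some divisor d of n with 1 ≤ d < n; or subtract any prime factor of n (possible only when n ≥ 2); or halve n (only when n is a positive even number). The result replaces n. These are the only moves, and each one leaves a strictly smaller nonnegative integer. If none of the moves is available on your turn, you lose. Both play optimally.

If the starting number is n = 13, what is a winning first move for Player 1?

Compute win/loss labels from the base case upward. A position with no move is L. Any other position is W if it can reach an L in one move, else L.
n=0: no move → L
n=1: no move → L
n=2: can move to 0, which is L ⇒ W
n=3: can move to 0, which is L ⇒ W
n=4: moves to 2(W), 3(W); every one is W ⇒ L
n=5: can move to 0, which is L ⇒ W
n=6: can move to 4, which is L ⇒ W
n=7: can move to 0, which is L ⇒ W
n=8: can move to 4, which is L ⇒ W
n=9: moves to 6(W), 8(W); every one is W ⇒ L
n=10: can move to 9, which is L ⇒ W
n=11: can move to 0, which is L ⇒ W
n=12: can move to 9, which is L ⇒ W
n=13: can move to 0, which is L ⇒ W
From 13, the L positions reachable in one move are: 0.

Move to 0.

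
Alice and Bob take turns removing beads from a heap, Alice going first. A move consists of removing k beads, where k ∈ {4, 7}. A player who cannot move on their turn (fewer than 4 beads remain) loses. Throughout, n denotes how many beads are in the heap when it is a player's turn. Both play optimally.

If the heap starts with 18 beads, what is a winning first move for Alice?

Work bottom-up. With no move the player to move loses. Otherwise the position is W if at least one move leads to an L position for the opponent, and L if every move leads to a W.
n=0: no move → L
n=1: no move → L
n=2: no move → L
n=3: no move → L
n=4: W (go to 0, an L position)
n=5: W (go to 1, an L position)
n=6: W (go to 2, an L position)
n=7: W (go to 3, an L position)
n=8: W (go to 1, an L position)
n=9: W (go to 2, an L position)
n=10: W (go to 3, an L position)
n=11: L (options 7(W), 4(W) are all W)
n=12: L (options 8(W), 5(W) are all W)
n=13: L (options 9(W), 6(W) are all W)
n=14: L (options 10(W), 7(W) are all W)
n=15: W (go to 11, an L position)
n=16: W (go to 12, an L position)
n=17: W (go to 13, an L position)
n=18: W (go to 14, an L position)
From 18, the L positions reachable in one move are: 14, 11. Any move reaching one of these is winning.

Remove 4, leaving 14.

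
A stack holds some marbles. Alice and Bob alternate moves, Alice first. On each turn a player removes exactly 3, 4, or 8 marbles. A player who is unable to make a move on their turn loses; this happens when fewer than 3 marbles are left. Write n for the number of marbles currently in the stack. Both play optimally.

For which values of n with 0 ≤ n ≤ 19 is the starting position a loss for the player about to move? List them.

0, 1, 2, 7, 12, 13, 14, 19

Positions with no move are L. A position that does have a move is losing for the player to move precisely when every available move leads to a winning position for the opponent. Fill in the labels:
n=0: no move → L
n=1: no move → L
n=2: no move → L
n=3: →0(L), so W
n=4: →1(L), so W
n=5: →2(L), so W
n=6: →2(L), so W
n=7: →4(W), 3(W) — all W, so L
n=8: →0(L), so W
n=9: →1(L), so W
n=10: →7(L), so W
n=11: →7(L), so W
n=12: →9(W), 8(W), 4(W) — all W, so L
n=13: →10(W), 9(W), 5(W) — all W, so L
n=14: →11(W), 10(W), 6(W) — all W, so L
n=15: →12(L), so W
n=16: →13(L), so W
n=17: →14(L), so W
n=18: →14(L), so W
n=19: →16(W), 15(W), 11(W) — all W, so L
Reading off the rows marked L gives the requested list; there are 8 such values of n.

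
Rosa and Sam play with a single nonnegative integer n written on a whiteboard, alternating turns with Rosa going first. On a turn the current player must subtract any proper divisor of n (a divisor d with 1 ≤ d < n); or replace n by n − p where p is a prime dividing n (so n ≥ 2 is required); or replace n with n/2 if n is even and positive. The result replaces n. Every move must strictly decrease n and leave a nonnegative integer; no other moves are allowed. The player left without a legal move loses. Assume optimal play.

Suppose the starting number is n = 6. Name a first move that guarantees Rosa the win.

Move to 4.

Work bottom-up. With no move the player to move loses. Otherwise the position is W if at least one move leads to an L position for the opponent, and L if every move leads to a W.
n=0: no move → L
n=1: no move → L
n=2: can move to 0, which is L ⇒ W
n=3: can move to 0, which is L ⇒ W
n=4: moves to 2(W), 3(W); every one is W ⇒ L
n=5: can move to 0, which is L ⇒ W
n=6: can move to 4, which is L ⇒ W
From 6, the L positions reachable in one move are: 4.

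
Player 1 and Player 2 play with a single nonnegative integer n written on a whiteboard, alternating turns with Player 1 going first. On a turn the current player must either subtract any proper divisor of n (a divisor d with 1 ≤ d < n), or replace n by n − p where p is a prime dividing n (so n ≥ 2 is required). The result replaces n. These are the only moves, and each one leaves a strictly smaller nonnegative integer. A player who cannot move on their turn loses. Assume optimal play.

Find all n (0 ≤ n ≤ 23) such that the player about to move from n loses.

0, 1, 4, 9, 14, 20

Classify positions by backward induction: terminal positions (no move available) are L. From any other position, the mover wins iff some move reaches an L.
n=0: no move → L
n=1: no move → L
n=2: can move to 0, which is L ⇒ W
n=3: can move to 0, which is L ⇒ W
n=4: moves to 2(W), 3(W); every one is W ⇒ L
n=5: can move to 0, which is L ⇒ W
n=6: can move to 4, which is L ⇒ W
n=7: can move to 0, which is L ⇒ W
n=8: can move to 4, which is L ⇒ W
n=9: moves to 6(W), 8(W); every one is W ⇒ L
n=10: can move to 9, which is L ⇒ W
n=11: can move to 0, which is L ⇒ W
n=12: can move to 9, which is L ⇒ W
n=13: can move to 0, which is L ⇒ W
n=14: moves to 7(W), 12(W), 13(W); every one is W ⇒ L
n=15: can move to 14, which is L ⇒ W
n=16: can move to 14, which is L ⇒ W
n=17: can move to 0, which is L ⇒ W
n=18: can move to 9, which is L ⇒ W
n=19: can move to 0, which is L ⇒ W
n=20: moves to 10(W), 15(W), 16(W), 18(W), 19(W); every one is W ⇒ L
n=21: can move to 14, which is L ⇒ W
n=22: can move to 20, which is L ⇒ W
n=23: can move to 0, which is L ⇒ W
Reading off the rows marked L gives the requested list; there are 6 such values of n.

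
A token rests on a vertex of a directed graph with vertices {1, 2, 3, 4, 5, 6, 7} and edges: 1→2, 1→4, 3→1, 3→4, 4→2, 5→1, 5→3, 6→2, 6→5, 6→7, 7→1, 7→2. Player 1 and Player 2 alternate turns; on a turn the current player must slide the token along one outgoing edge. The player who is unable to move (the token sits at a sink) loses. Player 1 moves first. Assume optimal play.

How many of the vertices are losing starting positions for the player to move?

2

Label each position W (a win for the player to move) or L (a loss). A position with no legal move is L; any other position is W exactly when some move reaches an L, and L when every move reaches a W.
Every edge goes from a vertex to one that appears earlier in the order 2, 4, 1, 3, 7, 5, 6, so processing vertices in that order labels each vertex after all of its successors.
2: no outgoing edge → L
4: can move to 2, which is L ⇒ W
1: can move to 2, which is L ⇒ W
3: moves to 1(W), 4(W); every one is W ⇒ L
7: can move to 2, which is L ⇒ W
5: can move to 3, which is L ⇒ W
6: can move to 2, which is L ⇒ W
The L vertices are 2, 3; that is 2 in all.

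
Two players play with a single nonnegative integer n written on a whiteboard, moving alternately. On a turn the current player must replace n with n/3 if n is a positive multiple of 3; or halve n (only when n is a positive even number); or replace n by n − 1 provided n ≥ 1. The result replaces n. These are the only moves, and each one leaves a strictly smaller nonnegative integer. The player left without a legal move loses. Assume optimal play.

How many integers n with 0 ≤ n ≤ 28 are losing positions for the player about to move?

12

Work bottom-up. With no move the player to move loses. Otherwise the position is W if at least one move leads to an L position for the opponent, and L if every move leads to a W.
n=0: no move → L
n=1: reaches L-position 0 → W
n=2: only reaches 1(W), which is W → L
n=3: reaches L-position 2 → W
n=4: reaches L-position 2 → W
n=5: only reaches 4(W), which is W → L
n=6: reaches L-position 2 → W
n=7: only reaches 6(W), which is W → L
n=8: reaches L-position 7 → W
n=9: only reaches 3(W), 8(W), all W → L
n=10: reaches L-position 5 → W
n=11: only reaches 10(W), which is W → L
n=12: reaches L-position 11 → W
n=13: only reaches 12(W), which is W → L
n=14: reaches L-position 7 → W
n=15: reaches L-position 5 → W
n=16: only reaches 8(W), 15(W), all W → L
n=17: reaches L-position 16 → W
n=18: reaches L-position 9 → W
n=19: only reaches 18(W), which is W → L
n=20: reaches L-position 19 → W
n=21: reaches L-position 7 → W
n=22: reaches L-position 11 → W
n=23: only reaches 22(W), which is W → L
n=24: reaches L-position 23 → W
n=25: only reaches 24(W), which is W → L
n=26: reaches L-position 13 → W
n=27: reaches L-position 9 → W
n=28: only reaches 14(W), 27(W), all W → L
L entries with 0 ≤ n ≤ 28: n = 0, 2, 5, 7, 9, 11, 13, 16, 19, 23, 25, 28; that makes 12.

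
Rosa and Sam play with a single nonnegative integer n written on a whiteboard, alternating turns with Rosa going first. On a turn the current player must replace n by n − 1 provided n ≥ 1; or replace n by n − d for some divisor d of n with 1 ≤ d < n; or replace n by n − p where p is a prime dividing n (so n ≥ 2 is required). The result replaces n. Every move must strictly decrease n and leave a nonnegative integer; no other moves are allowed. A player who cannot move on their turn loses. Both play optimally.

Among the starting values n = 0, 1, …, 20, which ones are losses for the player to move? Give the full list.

Classify positions by backward induction: terminal positions (no move available) are L. From any other position, the mover wins iff some move reaches an L.
n=0: no move → L
n=1: W (go to 0, an L position)
n=2: W (go to 0, an L position)
n=3: W (go to 0, an L position)
n=4: L (options 2(W), 3(W) are all W)
n=5: W (go to 0, an L position)
n=6: W (go to 4, an L position)
n=7: W (go to 0, an L position)
n=8: W (go to 4, an L position)
n=9: L (options 6(W), 8(W) are all W)
n=10: W (go to 9, an L position)
n=11: W (go to 0, an L position)
n=12: W (go to 9, an L position)
n=13: W (go to 0, an L position)
n=14: L (options 7(W), 12(W), 13(W) are all W)
n=15: W (go to 14, an L position)
n=16: W (go to 14, an L position)
n=17: W (go to 0, an L position)
n=18: W (go to 9, an L position)
n=19: W (go to 0, an L position)
n=20: L (options 10(W), 15(W), 16(W), 18(W), 19(W) are all W)
Reading off the rows marked L gives the requested list; there are 5 such values of n.

0, 4, 9, 14, 20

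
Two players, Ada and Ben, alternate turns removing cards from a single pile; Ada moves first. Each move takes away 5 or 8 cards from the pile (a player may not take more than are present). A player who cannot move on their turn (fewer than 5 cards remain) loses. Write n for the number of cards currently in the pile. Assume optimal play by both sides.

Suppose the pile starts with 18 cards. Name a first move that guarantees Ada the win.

Remove 5, leaving 13.

Work bottom-up. With no move the player to move loses. Otherwise the position is W if at least one move leads to an L position for the opponent, and L if every move leads to a W.
n=0: no move → L
n=1: no move → L
n=2: no move → L
n=3: no move → L
n=4: no move → L
n=5: →0(L), so W
n=6: →1(L), so W
n=7: →2(L), so W
n=8: →3(L), so W
n=9: →4(L), so W
n=10: →2(L), so W
n=11: →3(L), so W
n=12: →4(L), so W
n=13: →8(W), 5(W) — all W, so L
n=14: →9(W), 6(W) — all W, so L
n=15: →10(W), 7(W) — all W, so L
n=16: →11(W), 8(W) — all W, so L
n=17: →12(W), 9(W) — all W, so L
n=18: →13(L), so W
From 18, the L positions reachable in one move are: 13.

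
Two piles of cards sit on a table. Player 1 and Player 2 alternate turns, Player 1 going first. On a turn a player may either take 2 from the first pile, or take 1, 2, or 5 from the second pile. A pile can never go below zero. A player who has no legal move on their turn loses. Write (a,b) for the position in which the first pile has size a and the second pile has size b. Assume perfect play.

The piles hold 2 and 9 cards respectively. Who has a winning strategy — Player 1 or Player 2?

Compute win/loss labels from the base case upward. A position with no move is L. Any other position is W if it can reach an L in one move, else L.
No move ever increases a pile, so every position that can arise here has a ≤ 2 and b ≤ 9; it is enough to label the cells with 0 ≤ a ≤ 2 and 0 ≤ b ≤ 9.
Every move lowers a or b (never raises either), so fill the grid row by row in increasing a, and left to right within a row: each cell's successors are then already labelled.
      b=0  b=1  b=2  b=3  b=4  b=5  b=6  b=7  b=8  b=9
a=0:    L    W    W    L    W    W    L    W    W    L
a=1:    L    W    W    L    W    W    L    W    W    L
a=2:    W    L    W    W    L    W    W    L    W    W
Cells with no legal move (terminal, hence L): (0,0), (1,0).
The remaining L cells, each justified by listing all of its moves:
(0,3): moves to (0,2)(W), (0,1)(W); every one is W ⇒ L
(0,6): moves to (0,5)(W), (0,4)(W), (0,1)(W); every one is W ⇒ L
(0,9): moves to (0,8)(W), (0,7)(W), (0,4)(W); every one is W ⇒ L
(1,3): moves to (1,2)(W), (1,1)(W); every one is W ⇒ L
(1,6): moves to (1,5)(W), (1,4)(W), (1,1)(W); every one is W ⇒ L
(1,9): moves to (1,8)(W), (1,7)(W), (1,4)(W); every one is W ⇒ L
(2,1): moves to (0,1)(W), (2,0)(W); every one is W ⇒ L
(2,4): moves to (0,4)(W), (2,3)(W), (2,2)(W); every one is W ⇒ L
(2,7): moves to (0,7)(W), (2,6)(W), (2,5)(W), (2,2)(W); every one is W ⇒ L
Every other cell has at least one move into one of the L cells above, so it is W.
From (2,9) Player 1 can move to (0,9), reaching an L position.

Player 1 wins.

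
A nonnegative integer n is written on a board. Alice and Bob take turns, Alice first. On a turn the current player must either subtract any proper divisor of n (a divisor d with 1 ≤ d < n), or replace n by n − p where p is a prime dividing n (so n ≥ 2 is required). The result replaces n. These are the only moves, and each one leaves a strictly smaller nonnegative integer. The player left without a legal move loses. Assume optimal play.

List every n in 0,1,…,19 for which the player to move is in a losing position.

0, 1, 4, 9, 14

Compute win/loss labels from the base case upward. A position with no move is L. Any other position is W if it can reach an L in one move, else L.
n=0: no move → L
n=1: no move → L
n=2: reaches L-position 0 → W
n=3: reaches L-position 0 → W
n=4: only reaches 2(W), 3(W), all W → L
n=5: reaches L-position 0 → W
n=6: reaches L-position 4 → W
n=7: reaches L-position 0 → W
n=8: reaches L-position 4 → W
n=9: only reaches 6(W), 8(W), all W → L
n=10: reaches L-position 9 → W
n=11: reaches L-position 0 → W
n=12: reaches L-position 9 → W
n=13: reaches L-position 0 → W
n=14: only reaches 7(W), 12(W), 13(W), all W → L
n=15: reaches L-position 14 → W
n=16: reaches L-position 14 → W
n=17: reaches L-position 0 → W
n=18: reaches L-position 9 → W
n=19: reaches L-position 0 → W
The losing starting values of n are exactly the entries labelled L in this table (5 of them).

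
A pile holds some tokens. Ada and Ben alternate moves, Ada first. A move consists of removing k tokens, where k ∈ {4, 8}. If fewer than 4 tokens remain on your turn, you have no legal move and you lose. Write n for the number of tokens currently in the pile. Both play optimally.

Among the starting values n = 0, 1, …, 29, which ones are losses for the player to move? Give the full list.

0, 1, 2, 3, 12, 13, 14, 15, 24, 25, 26, 27

Label each position W (a win for the player to move) or L (a loss). A position with no legal move is L; any other position is W exactly when some move reaches an L, and L when every move reaches a W.
n=0: no move → L
n=1: no move → L
n=2: no move → L
n=3: no move → L
n=4: →0(L), so W
n=5: →1(L), so W
n=6: →2(L), so W
n=7: →3(L), so W
n=8: →0(L), so W
n=9: →1(L), so W
n=10: →2(L), so W
n=11: →3(L), so W
n=12: →8(W), 4(W) — all W, so L
n=13: →9(W), 5(W) — all W, so L
n=14: →10(W), 6(W) — all W, so L
n=15: →11(W), 7(W) — all W, so L
n=16: →12(L), so W
n=17: →13(L), so W
n=18: →14(L), so W
n=19: →15(L), so W
n=20: →12(L), so W
n=21: →13(L), so W
n=22: →14(L), so W
n=23: →15(L), so W
n=24: →20(W), 16(W) — all W, so L
n=25: →21(W), 17(W) — all W, so L
n=26: →22(W), 18(W) — all W, so L
n=27: →23(W), 19(W) — all W, so L
n=28: →24(L), so W
n=29: →25(L), so W
The losing starting values of n are exactly the entries labelled L in this table (12 of them).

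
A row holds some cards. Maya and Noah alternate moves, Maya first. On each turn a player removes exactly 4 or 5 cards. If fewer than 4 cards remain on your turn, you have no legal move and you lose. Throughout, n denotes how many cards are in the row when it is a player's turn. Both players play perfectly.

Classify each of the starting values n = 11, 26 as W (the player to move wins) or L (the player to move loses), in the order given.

11: L, 26: W

Build the W/L table. Terminal = L. A non-terminal position is W if it has a move to some L; otherwise it is L.
n=0: no move → L
n=1: no move → L
n=2: no move → L
n=3: no move → L
n=4: reaches L-position 0 → W
n=5: reaches L-position 1 → W
n=6: reaches L-position 2 → W
n=7: reaches L-position 3 → W
n=8: reaches L-position 3 → W
n=9: only reaches 5(W), 4(W), all W → L
n=10: only reaches 6(W), 5(W), all W → L
n=11: only reaches 7(W), 6(W), all W → L
n=12: only reaches 8(W), 7(W), all W → L
n=13: reaches L-position 9 → W
n=14: reaches L-position 10 → W
n=15: reaches L-position 11 → W
n=16: reaches L-position 12 → W
n=17: reaches L-position 12 → W
n=18: only reaches 14(W), 13(W), all W → L
n=19: only reaches 15(W), 14(W), all W → L
n=20: only reaches 16(W), 15(W), all W → L
n=21: only reaches 17(W), 16(W), all W → L
n=22: reaches L-position 18 → W
n=23: reaches L-position 19 → W
n=24: reaches L-position 20 → W
n=25: reaches L-position 21 → W
n=26: reaches L-position 21 → W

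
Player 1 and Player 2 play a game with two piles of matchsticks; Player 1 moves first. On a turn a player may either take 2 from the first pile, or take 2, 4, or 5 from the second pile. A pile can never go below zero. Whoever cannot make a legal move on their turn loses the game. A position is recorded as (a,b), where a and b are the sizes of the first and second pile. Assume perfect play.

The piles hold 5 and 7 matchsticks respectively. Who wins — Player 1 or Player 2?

Player 2 wins.

Build the W/L table. Terminal = L. A non-terminal position is W if it has a move to some L; otherwise it is L.
No move ever increases a pile, so every position that can arise here has a ≤ 5 and b ≤ 7; it is enough to label the cells with 0 ≤ a ≤ 5 and 0 ≤ b ≤ 7.
Every move lowers a or b (never raises either), so fill the grid row by row in increasing a, and left to right within a row: each cell's successors are then already labelled.
      b=0  b=1  b=2  b=3  b=4  b=5  b=6  b=7
a=0:    L    L    W    W    W    W    W    L
a=1:    L    L    W    W    W    W    W    L
a=2:    W    W    L    L    W    W    W    W
a=3:    W    W    L    L    W    W    W    W
a=4:    L    L    W    W    W    W    W    L
a=5:    L    L    W    W    W    W    W    L
Cells with no legal move (terminal, hence L): (0,0), (0,1), (1,0), (1,1).
The remaining L cells, each justified by listing all of its moves:
(0,7): L (options (0,5)(W), (0,3)(W), (0,2)(W) are all W)
(1,7): L (options (1,5)(W), (1,3)(W), (1,2)(W) are all W)
(2,2): L (options (0,2)(W), (2,0)(W) are all W)
(2,3): L (options (0,3)(W), (2,1)(W) are all W)
(3,2): L (options (1,2)(W), (3,0)(W) are all W)
(3,3): L (options (1,3)(W), (3,1)(W) are all W)
(4,0): L (sole option (2,0)(W) is W)
(4,1): L (sole option (2,1)(W) is W)
(4,7): L (options (2,7)(W), (4,5)(W), (4,3)(W), (4,2)(W) are all W)
(5,0): L (sole option (3,0)(W) is W)
(5,1): L (sole option (3,1)(W) is W)
(5,7): L (options (3,7)(W), (5,5)(W), (5,3)(W), (5,2)(W) are all W)
Every other cell has at least one move into one of the L cells above, so it is W.
The starting position (5,7) is L: whatever Player 1 does, the opponent receives a W position.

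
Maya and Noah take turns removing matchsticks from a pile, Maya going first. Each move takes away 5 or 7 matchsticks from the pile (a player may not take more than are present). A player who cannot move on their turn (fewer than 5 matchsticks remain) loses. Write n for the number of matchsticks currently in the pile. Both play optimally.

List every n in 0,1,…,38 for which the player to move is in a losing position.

Build the W/L table. Terminal = L. A non-terminal position is W if it has a move to some L; otherwise it is L.
n=0: no move → L
n=1: no move → L
n=2: no move → L
n=3: no move → L
n=4: no move → L
n=5: →0(L), so W
n=6: →1(L), so W
n=7: →2(L), so W
n=8: →3(L), so W
n=9: →4(L), so W
n=10: →3(L), so W
n=11: →4(L), so W
n=12: →7(W), 5(W) — all W, so L
n=13: →8(W), 6(W) — all W, so L
n=14: →9(W), 7(W) — all W, so L
n=15: →10(W), 8(W) — all W, so L
n=16: →11(W), 9(W) — all W, so L
n=17: →12(L), so W
n=18: →13(L), so W
n=19: →14(L), so W
n=20: →15(L), so W
n=21: →16(L), so W
n=22: →15(L), so W
n=23: →16(L), so W
n=24: →19(W), 17(W) — all W, so L
n=25: →20(W), 18(W) — all W, so L
n=26: →21(W), 19(W) — all W, so L
n=27: →22(W), 20(W) — all W, so L
n=28: →23(W), 21(W) — all W, so L
n=29: →24(L), so W
n=30: →25(L), so W
n=31: →26(L), so W
n=32: →27(L), so W
n=33: →28(L), so W
n=34: →27(L), so W
n=35: →28(L), so W
n=36: →31(W), 29(W) — all W, so L
n=37: →32(W), 30(W) — all W, so L
n=38: →33(W), 31(W) — all W, so L
Reading off the rows marked L gives the requested list; there are 18 such values of n.

0, 1, 2, 3, 4, 12, 13, 14, 15, 16, 24, 25, 26, 27, 28, 36, 37, 38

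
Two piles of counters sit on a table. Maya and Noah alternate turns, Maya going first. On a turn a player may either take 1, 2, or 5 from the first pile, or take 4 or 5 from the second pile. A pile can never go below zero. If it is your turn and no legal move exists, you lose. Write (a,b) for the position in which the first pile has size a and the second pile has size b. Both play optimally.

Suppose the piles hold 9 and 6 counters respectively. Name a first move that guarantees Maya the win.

Label each position W (a win for the player to move) or L (a loss). A position with no legal move is L; any other position is W exactly when some move reaches an L, and L when every move reaches a W.
No move ever increases a pile, so every position that can arise here has a ≤ 9 and b ≤ 6; it is enough to label the cells with 0 ≤ a ≤ 9 and 0 ≤ b ≤ 6.
Every move lowers a or b (never raises either), so fill the grid row by row in increasing a, and left to right within a row: each cell's successors are then already labelled.
      b=0  b=1  b=2  b=3  b=4  b=5  b=6
a=0:    L    L    L    L    W    W    W
a=1:    W    W    W    W    L    L    L
a=2:    W    W    W    W    W    W    W
a=3:    L    L    L    L    W    W    W
a=4:    W    W    W    W    L    L    L
a=5:    W    W    W    W    W    W    W
a=6:    L    L    L    L    W    W    W
a=7:    W    W    W    W    L    L    L
a=8:    W    W    W    W    W    W    W
a=9:    L    L    L    L    W    W    W
Cells with no legal move (terminal, hence L): (0,0), (0,1), (0,2), (0,3).
The remaining L cells, each justified by listing all of its moves:
(1,4): moves to (0,4)(W), (1,0)(W); every one is W ⇒ L
(1,5): moves to (0,5)(W), (1,1)(W), (1,0)(W); every one is W ⇒ L
(1,6): moves to (0,6)(W), (1,2)(W), (1,1)(W); every one is W ⇒ L
(3,0): moves to (2,0)(W), (1,0)(W); every one is W ⇒ L
(3,1): moves to (2,1)(W), (1,1)(W); every one is W ⇒ L
(3,2): moves to (2,2)(W), (1,2)(W); every one is W ⇒ L
(3,3): moves to (2,3)(W), (1,3)(W); every one is W ⇒ L
(4,4): moves to (3,4)(W), (2,4)(W), (4,0)(W); every one is W ⇒ L
(4,5): moves to (3,5)(W), (2,5)(W), (4,1)(W), (4,0)(W); every one is W ⇒ L
(4,6): moves to (3,6)(W), (2,6)(W), (4,2)(W), (4,1)(W); every one is W ⇒ L
(6,0): moves to (5,0)(W), (4,0)(W), (1,0)(W); every one is W ⇒ L
(6,1): moves to (5,1)(W), (4,1)(W), (1,1)(W); every one is W ⇒ L
(6,2): moves to (5,2)(W), (4,2)(W), (1,2)(W); every one is W ⇒ L
(6,3): moves to (5,3)(W), (4,3)(W), (1,3)(W); every one is W ⇒ L
(7,4): moves to (6,4)(W), (5,4)(W), (2,4)(W), (7,0)(W); every one is W ⇒ L
(7,5): moves to (6,5)(W), (5,5)(W), (2,5)(W), (7,1)(W), (7,0)(W); every one is W ⇒ L
(7,6): moves to (6,6)(W), (5,6)(W), (2,6)(W), (7,2)(W), (7,1)(W); every one is W ⇒ L
(9,0): moves to (8,0)(W), (7,0)(W), (4,0)(W); every one is W ⇒ L
(9,1): moves to (8,1)(W), (7,1)(W), (4,1)(W); every one is W ⇒ L
(9,2): moves to (8,2)(W), (7,2)(W), (4,2)(W); every one is W ⇒ L
(9,3): moves to (8,3)(W), (7,3)(W), (4,3)(W); every one is W ⇒ L
Every other cell has at least one move into one of the L cells above, so it is W.
From (9,6), the L positions reachable in one move are: (7,6), (4,6), (9,2), (9,1). Any move reaching one of these is winning.

Move to (7,6).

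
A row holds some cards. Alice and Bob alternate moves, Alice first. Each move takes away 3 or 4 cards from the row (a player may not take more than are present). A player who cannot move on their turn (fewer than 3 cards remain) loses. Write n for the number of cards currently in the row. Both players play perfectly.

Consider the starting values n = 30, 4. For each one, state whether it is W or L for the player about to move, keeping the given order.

30: L, 4: W

Build the W/L table. Terminal = L. A non-terminal position is W if it has a move to some L; otherwise it is L.
n=0: no move → L
n=1: no move → L
n=2: no move → L
n=3: can move to 0, which is L ⇒ W
n=4: can move to 1, which is L ⇒ W
n=5: can move to 2, which is L ⇒ W
n=6: can move to 2, which is L ⇒ W
n=7: moves to 4(W), 3(W); every one is W ⇒ L
n=8: moves to 5(W), 4(W); every one is W ⇒ L
n=9: moves to 6(W), 5(W); every one is W ⇒ L
n=10: can move to 7, which is L ⇒ W
n=11: can move to 8, which is L ⇒ W
n=12: can move to 9, which is L ⇒ W
n=13: can move to 9, which is L ⇒ W
n=14: moves to 11(W), 10(W); every one is W ⇒ L
n=15: moves to 12(W), 11(W); every one is W ⇒ L
n=16: moves to 13(W), 12(W); every one is W ⇒ L
n=17: can move to 14, which is L ⇒ W
n=18: can move to 15, which is L ⇒ W
n=19: can move to 16, which is L ⇒ W
n=20: can move to 16, which is L ⇒ W
n=21: moves to 18(W), 17(W); every one is W ⇒ L
n=22: moves to 19(W), 18(W); every one is W ⇒ L
n=23: moves to 20(W), 19(W); every one is W ⇒ L
n=24: can move to 21, which is L ⇒ W
n=25: can move to 22, which is L ⇒ W
n=26: can move to 23, which is L ⇒ W
n=27: can move to 23, which is L ⇒ W
n=28: moves to 25(W), 24(W); every one is W ⇒ L
n=29: moves to 26(W), 25(W); every one is W ⇒ L
n=30: moves to 27(W), 26(W); every one is W ⇒ L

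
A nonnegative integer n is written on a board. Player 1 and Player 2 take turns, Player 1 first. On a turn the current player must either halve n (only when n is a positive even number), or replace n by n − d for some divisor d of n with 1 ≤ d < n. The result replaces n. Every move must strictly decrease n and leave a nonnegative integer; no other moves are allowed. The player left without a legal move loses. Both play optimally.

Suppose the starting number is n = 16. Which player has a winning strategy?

Player 1 wins.

Compute win/loss labels from the base case upward. A position with no move is L. Any other position is W if it can reach an L in one move, else L.
n=0: no move → L
n=1: no move → L
n=2: can move to 1, which is L ⇒ W
n=3: the only move is to 2(W), a W ⇒ L
n=4: can move to 3, which is L ⇒ W
n=5: the only move is to 4(W), a W ⇒ L
n=6: can move to 3, which is L ⇒ W
n=7: the only move is to 6(W), a W ⇒ L
n=8: can move to 7, which is L ⇒ W
n=9: moves to 6(W), 8(W); every one is W ⇒ L
n=10: can move to 5, which is L ⇒ W
n=11: the only move is to 10(W), a W ⇒ L
n=12: can move to 9, which is L ⇒ W
n=13: the only move is to 12(W), a W ⇒ L
n=14: can move to 7, which is L ⇒ W
n=15: moves to 10(W), 12(W), 14(W); every one is W ⇒ L
n=16: can move to 15, which is L ⇒ W
The starting position 16 is W: Player 1 should move to 15, handing over an L position.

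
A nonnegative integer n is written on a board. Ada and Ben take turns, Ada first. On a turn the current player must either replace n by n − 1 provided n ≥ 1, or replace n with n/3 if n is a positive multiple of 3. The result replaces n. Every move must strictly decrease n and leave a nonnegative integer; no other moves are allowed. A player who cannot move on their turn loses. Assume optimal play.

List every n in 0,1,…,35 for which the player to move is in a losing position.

Build the W/L table. Terminal = L. A non-terminal position is W if it has a move to some L; otherwise it is L.
n=0: no move → L
n=1: →0(L), so W
n=2: →1(W) only, which is W, so L
n=3: →2(L), so W
n=4: →3(W) only, which is W, so L
n=5: →4(L), so W
n=6: →2(L), so W
n=7: →6(W) only, which is W, so L
n=8: →7(L), so W
n=9: →3(W), 8(W) — all W, so L
n=10: →9(L), so W
n=11: →10(W) only, which is W, so L
n=12: →4(L), so W
n=13: →12(W) only, which is W, so L
n=14: →13(L), so W
n=15: →5(W), 14(W) — all W, so L
n=16: →15(L), so W
n=17: →16(W) only, which is W, so L
n=18: →17(L), so W
n=19: →18(W) only, which is W, so L
n=20: →19(L), so W
n=21: →7(L), so W
n=22: →21(W) only, which is W, so L
n=23: →22(L), so W
n=24: →8(W), 23(W) — all W, so L
n=25: →24(L), so W
n=26: →25(W) only, which is W, so L
n=27: →9(L), so W
n=28: →27(W) only, which is W, so L
n=29: →28(L), so W
n=30: →10(W), 29(W) — all W, so L
n=31: →30(L), so W
n=32: →31(W) only, which is W, so L
n=33: →11(L), so W
n=34: →33(W) only, which is W, so L
n=35: →34(L), so W
The losing starting values of n are exactly the entries labelled L in this table (17 of them).

0, 2, 4, 7, 9, 11, 13, 15, 17, 19, 22, 24, 26, 28, 30, 32, 34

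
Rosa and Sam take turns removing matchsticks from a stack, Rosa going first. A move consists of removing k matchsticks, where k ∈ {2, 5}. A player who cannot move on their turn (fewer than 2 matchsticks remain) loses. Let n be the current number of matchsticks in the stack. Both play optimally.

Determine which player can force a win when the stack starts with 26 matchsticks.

Rosa wins.

Work bottom-up. With no move the player to move loses. Otherwise the position is W if at least one move leads to an L position for the opponent, and L if every move leads to a W.
n=0: no move → L
n=1: no move → L
n=2: can move to 0, which is L ⇒ W
n=3: can move to 1, which is L ⇒ W
n=4: the only move is to 2(W), a W ⇒ L
n=5: can move to 0, which is L ⇒ W
n=6: can move to 4, which is L ⇒ W
n=7: moves to 5(W), 2(W); every one is W ⇒ L
n=8: moves to 6(W), 3(W); every one is W ⇒ L
n=9: can move to 7, which is L ⇒ W
n=10: can move to 8, which is L ⇒ W
n=11: moves to 9(W), 6(W); every one is W ⇒ L
n=12: can move to 7, which is L ⇒ W
n=13: can move to 11, which is L ⇒ W
n=14: moves to 12(W), 9(W); every one is W ⇒ L
n=15: moves to 13(W), 10(W); every one is W ⇒ L
n=16: can move to 14, which is L ⇒ W
n=17: can move to 15, which is L ⇒ W
n=18: moves to 16(W), 13(W); every one is W ⇒ L
n=19: can move to 14, which is L ⇒ W
n=20: can move to 18, which is L ⇒ W
n=21: moves to 19(W), 16(W); every one is W ⇒ L
n=22: moves to 20(W), 17(W); every one is W ⇒ L
n=23: can move to 21, which is L ⇒ W
n=24: can move to 22, which is L ⇒ W
n=25: moves to 23(W), 20(W); every one is W ⇒ L
n=26: can move to 21, which is L ⇒ W
The starting position 26 is W: Rosa should remove 5, leaving 21, handing over an L position.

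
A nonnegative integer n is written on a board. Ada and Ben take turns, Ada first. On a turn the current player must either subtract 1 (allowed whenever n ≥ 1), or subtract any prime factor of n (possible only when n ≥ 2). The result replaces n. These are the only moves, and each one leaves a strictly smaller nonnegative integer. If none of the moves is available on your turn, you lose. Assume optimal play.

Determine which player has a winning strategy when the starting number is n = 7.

Ada wins.

Positions with no move are L. A position that does have a move is losing for the player to move precisely when every available move leads to a winning position for the opponent. Fill in the labels:
n=0: no move → L
n=1: →0(L), so W
n=2: →0(L), so W
n=3: →0(L), so W
n=4: →2(W), 3(W) — all W, so L
n=5: →0(L), so W
n=6: →4(L), so W
n=7: →0(L), so W
The starting position 7 is W: Ada should move to 0, handing over an L position.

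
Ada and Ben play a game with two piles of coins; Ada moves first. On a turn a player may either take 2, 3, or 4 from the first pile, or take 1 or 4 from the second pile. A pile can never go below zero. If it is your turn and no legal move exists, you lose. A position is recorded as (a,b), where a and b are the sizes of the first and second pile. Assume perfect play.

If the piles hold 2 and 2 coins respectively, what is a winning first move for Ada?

Compute win/loss labels from the base case upward. A position with no move is L. Any other position is W if it can reach an L in one move, else L.
No move ever increases a pile, so every position that can arise here has a ≤ 2 and b ≤ 2; it is enough to label the cells with 0 ≤ a ≤ 2 and 0 ≤ b ≤ 2.
Every move lowers a or b (never raises either), so fill the grid row by row in increasing a, and left to right within a row: each cell's successors are then already labelled.
      b=0  b=1  b=2
a=0:    L    W    L
a=1:    L    W    L
a=2:    W    L    W
Cells with no legal move (terminal, hence L): (0,0), (1,0).
The remaining L cells, each justified by listing all of its moves:
(0,2): only reaches (0,1)(W), which is W → L
(1,2): only reaches (1,1)(W), which is W → L
(2,1): only reaches (0,1)(W), (2,0)(W), all W → L
Every other cell has at least one move into one of the L cells above, so it is W.
From (2,2), the L positions reachable in one move are: (0,2), (2,1). Any move reaching one of these is winning.

Move to (0,2).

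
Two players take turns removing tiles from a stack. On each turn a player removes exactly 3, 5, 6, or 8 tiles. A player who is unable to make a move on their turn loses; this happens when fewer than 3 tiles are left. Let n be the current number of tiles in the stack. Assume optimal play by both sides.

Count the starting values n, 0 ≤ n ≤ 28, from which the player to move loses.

Build the W/L table. Terminal = L. A non-terminal position is W if it has a move to some L; otherwise it is L.
n=0: no move → L
n=1: no move → L
n=2: no move → L
n=3: →0(L), so W
n=4: →1(L), so W
n=5: →2(L), so W
n=6: →1(L), so W
n=7: →2(L), so W
n=8: →2(L), so W
n=9: →1(L), so W
n=10: →2(L), so W
n=11: →8(W), 6(W), 5(W), 3(W) — all W, so L
n=12: →9(W), 7(W), 6(W), 4(W) — all W, so L
n=13: →10(W), 8(W), 7(W), 5(W) — all W, so L
n=14: →11(L), so W
n=15: →12(L), so W
n=16: →13(L), so W
n=17: →12(L), so W
n=18: →13(L), so W
n=19: →13(L), so W
n=20: →12(L), so W
n=21: →13(L), so W
n=22: →19(W), 17(W), 16(W), 14(W) — all W, so L
n=23: →20(W), 18(W), 17(W), 15(W) — all W, so L
n=24: →21(W), 19(W), 18(W), 16(W) — all W, so L
n=25: →22(L), so W
n=26: →23(L), so W
n=27: →24(L), so W
n=28: →23(L), so W
L entries with 0 ≤ n ≤ 28: n = 0, 1, 2, 11, 12, 13, 22, 23, 24; that makes 9.

9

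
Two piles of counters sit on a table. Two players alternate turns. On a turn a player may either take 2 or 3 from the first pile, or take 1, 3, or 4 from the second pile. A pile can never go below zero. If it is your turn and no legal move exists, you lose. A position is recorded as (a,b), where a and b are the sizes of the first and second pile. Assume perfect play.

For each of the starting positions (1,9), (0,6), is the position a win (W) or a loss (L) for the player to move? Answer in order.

Use the standard recursion: the mover loses at a terminal position; elsewhere, the mover wins exactly when some move hands the opponent an L position.
No move ever increases a pile, so every position that can arise here has a ≤ 1 and b ≤ 9; it is enough to label the cells with 0 ≤ a ≤ 1 and 0 ≤ b ≤ 9.
Every move lowers a or b (never raises either), so fill the grid row by row in increasing a, and left to right within a row: each cell's successors are then already labelled.
      b=0  b=1  b=2  b=3  b=4  b=5  b=6  b=7  b=8  b=9
a=0:    L    W    L    W    W    W    W    L    W    L
a=1:    L    W    L    W    W    W    W    L    W    L
Cells with no legal move (terminal, hence L): (0,0), (1,0).
The remaining L cells, each justified by listing all of its moves:
(0,2): →(0,1)(W) only, which is W, so L
(0,7): →(0,6)(W), (0,4)(W), (0,3)(W) — all W, so L
(0,9): →(0,8)(W), (0,6)(W), (0,5)(W) — all W, so L
(1,2): →(1,1)(W) only, which is W, so L
(1,7): →(1,6)(W), (1,4)(W), (1,3)(W) — all W, so L
(1,9): →(1,8)(W), (1,6)(W), (1,5)(W) — all W, so L
Every other cell has at least one move into one of the L cells above, so it is W.
(1,9): one of the L cells justified above, so L
(0,6): the move to (0,2) reaches an L cell, so W

(1,9): L, (0,6): W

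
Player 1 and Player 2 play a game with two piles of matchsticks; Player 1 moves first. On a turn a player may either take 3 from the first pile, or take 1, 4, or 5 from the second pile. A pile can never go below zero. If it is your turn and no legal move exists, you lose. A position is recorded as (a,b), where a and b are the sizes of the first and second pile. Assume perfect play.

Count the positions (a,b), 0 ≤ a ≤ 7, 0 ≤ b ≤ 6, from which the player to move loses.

Build the W/L table. Terminal = L. A non-terminal position is W if it has a move to some L; otherwise it is L.
Every move lowers a or b (never raises either), so fill the grid row by row in increasing a, and left to right within a row: each cell's successors are then already labelled.
      b=0  b=1  b=2  b=3  b=4  b=5  b=6
a=0:    L    W    L    W    W    W    W
a=1:    L    W    L    W    W    W    W
a=2:    L    W    L    W    W    W    W
a=3:    W    L    W    L    W    W    W
a=4:    W    L    W    L    W    W    W
a=5:    W    L    W    L    W    W    W
a=6:    L    W    L    W    W    W    W
a=7:    L    W    L    W    W    W    W
Cells with no legal move (terminal, hence L): (0,0), (1,0), (2,0).
The remaining L cells, each justified by listing all of its moves:
(0,2): the only move is to (0,1)(W), a W ⇒ L
(1,2): the only move is to (1,1)(W), a W ⇒ L
(2,2): the only move is to (2,1)(W), a W ⇒ L
(3,1): moves to (0,1)(W), (3,0)(W); every one is W ⇒ L
(3,3): moves to (0,3)(W), (3,2)(W); every one is W ⇒ L
(4,1): moves to (1,1)(W), (4,0)(W); every one is W ⇒ L
(4,3): moves to (1,3)(W), (4,2)(W); every one is W ⇒ L
(5,1): moves to (2,1)(W), (5,0)(W); every one is W ⇒ L
(5,3): moves to (2,3)(W), (5,2)(W); every one is W ⇒ L
(6,0): the only move is to (3,0)(W), a W ⇒ L
(6,2): moves to (3,2)(W), (6,1)(W); every one is W ⇒ L
(7,0): the only move is to (4,0)(W), a W ⇒ L
(7,2): moves to (4,2)(W), (7,1)(W); every one is W ⇒ L
Every other cell has at least one move into one of the L cells above, so it is W.
L cells per row: a=0: 2, a=1: 2, a=2: 2, a=3: 2, a=4: 2, a=5: 2, a=6: 2, a=7: 2; total 16.

16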